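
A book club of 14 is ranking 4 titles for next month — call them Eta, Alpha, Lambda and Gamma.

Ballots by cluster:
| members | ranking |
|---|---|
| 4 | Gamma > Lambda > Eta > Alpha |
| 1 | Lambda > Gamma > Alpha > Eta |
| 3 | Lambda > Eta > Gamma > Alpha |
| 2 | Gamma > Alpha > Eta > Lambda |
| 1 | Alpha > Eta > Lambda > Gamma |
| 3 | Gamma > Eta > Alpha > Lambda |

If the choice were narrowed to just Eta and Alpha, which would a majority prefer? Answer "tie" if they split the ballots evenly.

Eta

Ballots ranking Eta above Alpha: 4 + 3 + 3 = 10.
Ballots ranking Alpha above Eta: 14 − 10 = 4.
Eta wins the head-to-head 10–4.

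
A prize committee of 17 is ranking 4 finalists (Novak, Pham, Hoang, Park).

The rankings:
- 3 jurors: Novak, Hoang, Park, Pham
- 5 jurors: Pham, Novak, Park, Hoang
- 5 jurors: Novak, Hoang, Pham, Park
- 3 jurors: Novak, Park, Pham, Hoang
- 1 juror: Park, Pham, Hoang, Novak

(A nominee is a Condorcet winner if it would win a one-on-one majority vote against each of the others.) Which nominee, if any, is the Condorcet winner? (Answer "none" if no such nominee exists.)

Novak

Check each pair by majority over 17 ballots:
Novak–Pham: Novak 11–6.
Novak vs Hoang: Novak wins 16–1.
Novak vs Park: Novak is ranked higher on 3+5+5+3 = 16 ballots, Park on 1. Novak wins 16–1.
Pham–Hoang: Pham 9–8.
Pham vs Park: Pham, 10–7.
Hoang vs Park: Park, 9–8.
Novak wins every pairwise contest, so Novak is the Condorcet winner.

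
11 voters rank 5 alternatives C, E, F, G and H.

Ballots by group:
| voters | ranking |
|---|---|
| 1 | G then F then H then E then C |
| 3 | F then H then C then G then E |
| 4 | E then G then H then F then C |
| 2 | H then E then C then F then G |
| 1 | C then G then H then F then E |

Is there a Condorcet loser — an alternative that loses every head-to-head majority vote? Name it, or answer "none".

Pairwise majorities:
C–E: E 7–4.
C vs F: 3 to 8, F.
C–G: C 6–5.
C–H: H 10–1.
E vs F: E is ranked higher on 4+2 = 6 ballots, F on 5. E wins 6–5.
E vs G: E wins 6–5.
E vs H: E is ranked higher on 4 ballots, H on 7. H wins 7–4.
F vs G: 5 to 6, G.
F vs H: H wins 7–4.
G vs H: G wins 6–5.
Every alternative wins at least one matchup (C beats G; E beats C; F beats C; G beats F; H beats C), so there is no Condorcet loser.

none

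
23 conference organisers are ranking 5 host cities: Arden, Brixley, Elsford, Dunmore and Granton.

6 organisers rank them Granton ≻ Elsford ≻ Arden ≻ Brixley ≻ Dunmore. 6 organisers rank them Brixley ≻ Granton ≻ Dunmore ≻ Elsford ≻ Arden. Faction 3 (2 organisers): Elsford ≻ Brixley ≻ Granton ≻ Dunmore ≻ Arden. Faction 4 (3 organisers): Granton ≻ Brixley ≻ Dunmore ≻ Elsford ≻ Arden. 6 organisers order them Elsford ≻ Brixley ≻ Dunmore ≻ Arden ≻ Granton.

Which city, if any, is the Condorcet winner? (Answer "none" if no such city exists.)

Check each pair by majority over 23 ballots:
Arden vs Brixley: 6 to 17, Brixley.
Arden–Elsford: Elsford 23–0.
Arden–Dunmore: Dunmore 17–6.
Arden vs Granton: Arden is ranked higher on 6 ballots, Granton on 17. Granton wins 17–6.
Brixley vs Elsford: Brixley is ranked higher on 6+3 = 9 ballots, Elsford on 14. Elsford wins 14–9.
Brixley vs Dunmore: Brixley wins 23–0.
Brixley vs Granton: 6+2+6 = 14 for Brixley, 9 for Granton — Brixley by 14–9.
Elsford vs Dunmore: Elsford, 14–9.
Elsford vs Granton: Granton wins 15–8.
Dunmore vs Granton: Dunmore is ranked higher on 6 ballots, Granton on 17. Granton wins 17–6.
Every city loses at least once (Arden loses to Brixley; Brixley loses to Elsford; Elsford loses to Granton; Dunmore loses to Brixley; Granton loses to Brixley). The majority relation contains the cycle Brixley > Granton > Elsford > Brixley, so there is no Condorcet winner.

none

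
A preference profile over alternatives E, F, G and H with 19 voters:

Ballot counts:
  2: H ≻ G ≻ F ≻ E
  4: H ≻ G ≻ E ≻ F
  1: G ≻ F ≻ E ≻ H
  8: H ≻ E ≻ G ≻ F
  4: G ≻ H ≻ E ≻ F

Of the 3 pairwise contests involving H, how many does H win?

3

H against each rival (19 voters):
H vs E: 2+4+8+4 = 18 for H, 1 for E — H by 18–1.
H vs F: H preferred on 2+4+8+4 = 18 ballots; H wins 18–1.
H–G: H 14–5.
H beats E, F, G — 3 pairwise wins.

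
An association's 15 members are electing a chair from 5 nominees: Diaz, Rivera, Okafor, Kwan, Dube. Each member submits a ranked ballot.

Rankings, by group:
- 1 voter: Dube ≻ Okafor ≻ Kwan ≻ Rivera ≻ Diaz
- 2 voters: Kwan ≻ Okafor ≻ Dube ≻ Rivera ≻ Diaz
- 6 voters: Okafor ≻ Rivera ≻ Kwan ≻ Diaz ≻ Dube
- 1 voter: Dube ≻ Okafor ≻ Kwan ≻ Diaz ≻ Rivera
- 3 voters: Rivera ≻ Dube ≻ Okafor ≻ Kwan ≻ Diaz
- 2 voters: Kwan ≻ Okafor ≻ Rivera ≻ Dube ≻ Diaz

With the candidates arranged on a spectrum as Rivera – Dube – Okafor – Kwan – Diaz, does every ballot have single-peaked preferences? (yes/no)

no

Axis positions: Rivera=1, Dube=2, Okafor=3, Kwan=4, Diaz=5.
Group 1 (peak Dube at position 2): ranking walks positions 2-3-4-1-5, expanding outward from the peak — single-peaked.
Group 2 (peak Kwan at position 4): ranking walks positions 4-3-2-1-5, expanding outward from the peak — single-peaked.
Group 3: ranking walks positions 3-1-4-5-2; Rivera is ranked above Dube even though Dube lies between Rivera and the peak Okafor on the axis — preferences dip and rise again. Not single-peaked.
Group 4 (peak Dube at position 2): ranking walks positions 2-3-4-5-1, expanding outward from the peak — single-peaked.
Group 5 (peak Rivera at position 1): ranking walks positions 1-2-3-4-5, expanding outward from the peak — single-peaked.
Group 6: ranking walks positions 4-3-1-2-5; Rivera is ranked above Dube even though Dube lies between Rivera and the peak Kwan on the axis — preferences dip and rise again. Not single-peaked.
Group 3 violates single-peakedness, so the profile is not single-peaked on this axis.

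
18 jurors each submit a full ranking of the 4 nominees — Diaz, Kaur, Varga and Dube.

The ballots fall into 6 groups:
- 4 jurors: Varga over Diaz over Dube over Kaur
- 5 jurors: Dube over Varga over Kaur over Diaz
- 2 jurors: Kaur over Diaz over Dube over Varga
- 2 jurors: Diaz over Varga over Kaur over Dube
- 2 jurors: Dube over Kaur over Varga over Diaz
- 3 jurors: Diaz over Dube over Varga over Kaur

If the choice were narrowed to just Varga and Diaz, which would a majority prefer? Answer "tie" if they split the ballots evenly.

Ballots ranking Varga above Diaz: 4 + 5 + 2 = 11.
Ballots ranking Diaz above Varga: 18 − 11 = 7.
Varga wins the head-to-head 11–7.

Varga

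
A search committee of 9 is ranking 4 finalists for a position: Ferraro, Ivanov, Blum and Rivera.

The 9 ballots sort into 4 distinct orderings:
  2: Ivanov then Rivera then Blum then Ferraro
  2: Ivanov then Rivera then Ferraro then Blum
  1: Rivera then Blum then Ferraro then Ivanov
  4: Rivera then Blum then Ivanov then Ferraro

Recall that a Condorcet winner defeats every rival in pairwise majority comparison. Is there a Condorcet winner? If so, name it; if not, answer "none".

Pairwise majorities:
Ferraro vs Ivanov: 1 for Ferraro, 8 for Ivanov — Ivanov by 8–1.
Ferraro vs Blum: Ferraro is ranked higher on 2 ballots, Blum on 7. Blum wins 7–2.
Ferraro vs Rivera: 0 to 9, Rivera.
Ivanov vs Blum: 2+2 = 4 for Ivanov, 5 for Blum — Blum by 5–4.
Ivanov vs Rivera: Ivanov is ranked higher on 2+2 = 4 ballots, Rivera on 5. Rivera wins 5–4.
Blum vs Rivera: Blum preferred on 0 ballots; Rivera wins 9–0.
Rivera beats each of Ferraro, Ivanov, Blum — Rivera is the Condorcet winner.

Rivera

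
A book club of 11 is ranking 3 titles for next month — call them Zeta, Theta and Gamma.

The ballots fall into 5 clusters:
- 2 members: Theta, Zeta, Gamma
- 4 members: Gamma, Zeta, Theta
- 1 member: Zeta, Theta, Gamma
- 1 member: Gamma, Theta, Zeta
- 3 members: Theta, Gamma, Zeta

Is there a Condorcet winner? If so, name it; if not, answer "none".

Theta

Head-to-head results (11 members):
Zeta–Theta: Theta 6–5.
Zeta vs Gamma: Gamma wins 8–3.
Theta vs Gamma: Theta, 6–5.
Theta beats each of Zeta, Gamma — Theta is the Condorcet winner.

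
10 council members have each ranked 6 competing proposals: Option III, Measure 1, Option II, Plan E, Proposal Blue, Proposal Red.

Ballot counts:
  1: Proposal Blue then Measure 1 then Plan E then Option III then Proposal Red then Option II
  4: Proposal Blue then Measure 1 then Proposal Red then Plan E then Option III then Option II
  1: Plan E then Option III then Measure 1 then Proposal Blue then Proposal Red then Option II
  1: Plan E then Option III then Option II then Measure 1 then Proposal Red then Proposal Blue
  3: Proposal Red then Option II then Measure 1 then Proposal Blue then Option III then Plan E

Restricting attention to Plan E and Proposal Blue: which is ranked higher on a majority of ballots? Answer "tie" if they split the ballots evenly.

Proposal Blue

Ballots ranking Plan E above Proposal Blue: 1 + 1 = 2.
Ballots ranking Proposal Blue above Plan E: 10 − 2 = 8.
Proposal Blue wins the head-to-head 8–2.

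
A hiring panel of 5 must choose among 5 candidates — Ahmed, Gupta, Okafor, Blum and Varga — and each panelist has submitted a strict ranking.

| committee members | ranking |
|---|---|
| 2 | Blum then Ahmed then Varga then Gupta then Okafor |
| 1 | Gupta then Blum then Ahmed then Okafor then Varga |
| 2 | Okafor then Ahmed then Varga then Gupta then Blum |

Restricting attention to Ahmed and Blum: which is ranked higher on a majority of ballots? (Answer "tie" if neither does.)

Blum

Ballots ranking Ahmed above Blum: 2.
Ballots ranking Blum above Ahmed: 5 − 2 = 3.
Blum wins the head-to-head 3–2.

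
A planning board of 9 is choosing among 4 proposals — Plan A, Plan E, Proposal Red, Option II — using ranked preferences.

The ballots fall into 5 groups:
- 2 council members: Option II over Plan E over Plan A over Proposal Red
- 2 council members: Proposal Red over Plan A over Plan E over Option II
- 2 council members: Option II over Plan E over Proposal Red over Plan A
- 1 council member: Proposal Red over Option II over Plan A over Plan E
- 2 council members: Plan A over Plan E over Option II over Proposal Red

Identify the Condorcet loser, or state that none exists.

none

Pairwise majorities:
Plan A vs Plan E: Plan A, 5–4.
Plan A–Proposal Red: Proposal Red 5–4.
Plan A vs Option II: 4 to 5, Option II.
Plan E vs Proposal Red: Plan E wins 6–3.
Plan E vs Option II: Option II, 5–4.
Proposal Red vs Option II: 2+1 = 3 for Proposal Red, 6 for Option II — Option II by 6–3.
Every option wins at least one matchup (Plan A beats Plan E; Plan E beats Proposal Red; Proposal Red beats Plan A; Option II beats Plan A), so there is no Condorcet loser.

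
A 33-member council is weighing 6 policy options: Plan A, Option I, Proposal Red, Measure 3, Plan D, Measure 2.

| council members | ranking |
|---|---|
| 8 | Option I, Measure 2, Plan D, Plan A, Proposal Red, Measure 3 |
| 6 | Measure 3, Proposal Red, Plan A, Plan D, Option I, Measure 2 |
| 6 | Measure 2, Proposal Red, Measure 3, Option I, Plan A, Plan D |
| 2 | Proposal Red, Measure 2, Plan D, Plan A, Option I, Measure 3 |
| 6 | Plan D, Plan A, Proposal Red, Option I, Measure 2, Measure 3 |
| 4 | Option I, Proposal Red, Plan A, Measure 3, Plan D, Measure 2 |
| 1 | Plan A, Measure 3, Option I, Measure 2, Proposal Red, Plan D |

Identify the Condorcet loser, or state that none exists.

Plan D

Pairwise majorities:
Plan A vs Option I: Option I wins 18–15.
Plan A vs Proposal Red: Plan A is ranked higher on 8+6+1 = 15 ballots, Proposal Red on 18. Proposal Red wins 18–15.
Plan A–Measure 3: Plan A 21–12.
Plan A vs Plan D: 6+6+4+1 = 17 for Plan A, 16 for Plan D — Plan A by 17–16.
Plan A vs Measure 2: Plan A wins 17–16.
Option I vs Proposal Red: 8+4+1 = 13 for Option I, 20 for Proposal Red — Proposal Red by 20–13.
Option I vs Measure 3: Option I is ranked higher on 8+2+6+4 = 20 ballots, Measure 3 on 13. Option I wins 20–13.
Option I vs Plan D: Option I wins 19–14.
Option I vs Measure 2: Option I preferred on 8+6+6+4+1 = 25 ballots; Option I wins 25–8.
Proposal Red vs Measure 3: 8+6+2+6+4 = 26 for Proposal Red, 7 for Measure 3 — Proposal Red by 26–7.
Proposal Red vs Plan D: Proposal Red is ranked higher on 6+6+2+4+1 = 19 ballots, Plan D on 14. Proposal Red wins 19–14.
Proposal Red vs Measure 2: 18 to 15, Proposal Red.
Measure 3 vs Plan D: 6+6+4+1 = 17 for Measure 3, 16 for Plan D — Measure 3 by 17–16.
Measure 3 vs Measure 2: 11 to 22, Measure 2.
Plan D vs Measure 2: Plan D is ranked higher on 6+6+4 = 16 ballots, Measure 2 on 17. Measure 2 wins 17–16.
Only Plan D has no wins; Plan D is the Condorcet loser.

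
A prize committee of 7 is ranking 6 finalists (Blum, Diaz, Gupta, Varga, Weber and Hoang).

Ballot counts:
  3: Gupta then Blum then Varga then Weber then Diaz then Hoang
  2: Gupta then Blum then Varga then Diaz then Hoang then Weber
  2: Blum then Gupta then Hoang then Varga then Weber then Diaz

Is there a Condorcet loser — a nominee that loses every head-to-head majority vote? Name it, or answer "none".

Pairwise majorities:
Blum vs Diaz: 3+2+2 = 7 for Blum, 0 for Diaz — Blum by 7–0.
Blum vs Gupta: 2 to 5, Gupta.
Blum vs Varga: Blum, 7–0.
Blum vs Weber: Blum wins 7–0.
Blum vs Hoang: Blum preferred on 3+2+2 = 7 ballots; Blum wins 7–0.
Diaz–Gupta: Gupta 7–0.
Diaz vs Varga: 0 to 7, Varga.
Diaz–Weber: Weber 5–2.
Diaz vs Hoang: Diaz is ranked higher on 3+2 = 5 ballots, Hoang on 2. Diaz wins 5–2.
Gupta vs Varga: Gupta is ranked higher on 3+2+2 = 7 ballots, Varga on 0. Gupta wins 7–0.
Gupta vs Weber: 7 to 0, Gupta.
Gupta vs Hoang: Gupta, 7–0.
Varga vs Weber: 7 to 0, Varga.
Varga–Hoang: Varga 5–2.
Weber–Hoang: Hoang 4–3.
Every nominee wins at least one matchup (Blum beats Diaz; Diaz beats Hoang; Gupta beats Blum; Varga beats Diaz; Weber beats Diaz; Hoang beats Weber), so there is no Condorcet loser.

none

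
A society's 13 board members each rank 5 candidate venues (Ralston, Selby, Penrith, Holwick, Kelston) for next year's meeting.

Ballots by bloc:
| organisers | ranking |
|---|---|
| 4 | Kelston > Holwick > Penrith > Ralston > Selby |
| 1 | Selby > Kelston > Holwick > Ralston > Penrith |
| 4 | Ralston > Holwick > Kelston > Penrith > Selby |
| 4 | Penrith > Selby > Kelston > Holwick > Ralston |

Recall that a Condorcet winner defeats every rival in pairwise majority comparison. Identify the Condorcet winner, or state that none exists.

Head-to-head results (13 organisers):
Ralston vs Selby: Ralston preferred on 4+4 = 8 ballots; Ralston wins 8–5.
Ralston vs Penrith: 5 to 8, Penrith.
Ralston vs Holwick: 4 for Ralston, 9 for Holwick — Holwick by 9–4.
Ralston vs Kelston: 4 to 9, Kelston.
Selby vs Penrith: 1 to 12, Penrith.
Selby vs Holwick: Selby preferred on 1+4 = 5 ballots; Holwick wins 8–5.
Selby vs Kelston: 5 to 8, Kelston.
Penrith vs Holwick: Penrith is ranked higher on 4 ballots, Holwick on 9. Holwick wins 9–4.
Penrith vs Kelston: Penrith is ranked higher on 4 ballots, Kelston on 9. Kelston wins 9–4.
Holwick vs Kelston: Holwick is ranked higher on 4 ballots, Kelston on 9. Kelston wins 9–4.
Kelston defeats every rival head-to-head and is the Condorcet winner.

Kelston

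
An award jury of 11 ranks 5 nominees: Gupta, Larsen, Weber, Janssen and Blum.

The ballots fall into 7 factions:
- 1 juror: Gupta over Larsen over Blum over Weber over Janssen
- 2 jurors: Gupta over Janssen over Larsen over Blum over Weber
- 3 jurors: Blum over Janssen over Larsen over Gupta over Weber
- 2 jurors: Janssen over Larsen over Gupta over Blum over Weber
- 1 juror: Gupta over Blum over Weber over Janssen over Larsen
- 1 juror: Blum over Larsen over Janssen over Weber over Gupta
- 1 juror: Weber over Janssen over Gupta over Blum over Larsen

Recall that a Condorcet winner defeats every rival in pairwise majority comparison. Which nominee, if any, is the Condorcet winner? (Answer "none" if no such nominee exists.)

none

Pairwise majorities:
Gupta vs Larsen: Larsen, 6–5.
Gupta vs Weber: Gupta wins 9–2.
Gupta vs Janssen: Janssen wins 7–4.
Gupta vs Blum: Gupta wins 7–4.
Larsen vs Weber: 1+2+3+2+1 = 9 for Larsen, 2 for Weber — Larsen by 9–2.
Larsen vs Janssen: 1+1 = 2 for Larsen, 9 for Janssen — Janssen by 9–2.
Larsen vs Blum: Blum wins 6–5.
Weber vs Janssen: 1+1+1 = 3 for Weber, 8 for Janssen — Janssen by 8–3.
Weber vs Blum: 1 to 10, Blum.
Janssen vs Blum: Janssen preferred on 2+2+1 = 5 ballots; Blum wins 6–5.
No nominee is unbeaten: Gupta loses to Larsen; Larsen loses to Janssen; Weber loses to Gupta; Janssen loses to Blum; Blum loses to Gupta. In particular Gupta > Blum > Larsen > Gupta is a majority cycle — no Condorcet winner exists.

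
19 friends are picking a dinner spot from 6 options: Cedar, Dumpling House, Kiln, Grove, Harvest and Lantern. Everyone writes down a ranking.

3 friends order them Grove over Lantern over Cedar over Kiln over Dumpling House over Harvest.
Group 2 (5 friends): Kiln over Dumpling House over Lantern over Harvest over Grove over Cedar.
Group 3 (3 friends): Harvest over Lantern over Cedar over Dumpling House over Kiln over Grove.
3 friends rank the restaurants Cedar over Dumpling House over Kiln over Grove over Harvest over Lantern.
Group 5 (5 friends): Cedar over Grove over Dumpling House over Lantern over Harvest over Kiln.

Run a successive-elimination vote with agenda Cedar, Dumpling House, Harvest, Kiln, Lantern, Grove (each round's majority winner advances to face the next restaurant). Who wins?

Round 1: Cedar vs Dumpling House — 14–5, Cedar advances.
Round 2: Cedar vs Harvest — 11–8, Cedar advances.
Round 3: Cedar vs Kiln — 14–5, Cedar advances.
Round 4: Cedar vs Lantern — 8–11, Lantern advances.
Round 5: Lantern vs Grove — 8–11, Grove advances.
Grove survives the agenda.

Grove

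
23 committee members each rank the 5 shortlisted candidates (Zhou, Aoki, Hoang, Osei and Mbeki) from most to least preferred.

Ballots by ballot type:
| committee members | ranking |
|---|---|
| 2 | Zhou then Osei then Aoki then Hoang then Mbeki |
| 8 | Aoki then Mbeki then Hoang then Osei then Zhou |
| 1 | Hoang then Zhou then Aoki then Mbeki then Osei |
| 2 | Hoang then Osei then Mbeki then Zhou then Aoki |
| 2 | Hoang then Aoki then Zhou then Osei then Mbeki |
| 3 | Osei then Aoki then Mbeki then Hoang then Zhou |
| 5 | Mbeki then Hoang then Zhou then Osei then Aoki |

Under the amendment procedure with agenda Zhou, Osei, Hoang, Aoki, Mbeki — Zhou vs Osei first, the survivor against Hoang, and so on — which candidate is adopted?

Aoki

Round 1: Zhou vs Osei — 10–13, Osei advances.
Round 2: Osei vs Hoang — 5–18, Hoang advances.
Round 3: Hoang vs Aoki — 10–13, Aoki advances.
Round 4: Aoki vs Mbeki — 16–7, Aoki advances.
The agenda winner is Aoki.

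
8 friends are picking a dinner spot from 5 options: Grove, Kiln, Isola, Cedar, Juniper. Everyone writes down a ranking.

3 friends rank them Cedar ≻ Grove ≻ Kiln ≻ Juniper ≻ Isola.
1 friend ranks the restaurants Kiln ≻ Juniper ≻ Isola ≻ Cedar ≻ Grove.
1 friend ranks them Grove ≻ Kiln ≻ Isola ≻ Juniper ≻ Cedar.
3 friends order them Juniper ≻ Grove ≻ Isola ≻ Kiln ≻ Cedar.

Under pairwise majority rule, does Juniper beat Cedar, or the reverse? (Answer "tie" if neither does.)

Ballots ranking Juniper above Cedar: 1 + 1 + 3 = 5.
Ballots ranking Cedar above Juniper: 8 − 5 = 3.
Juniper wins the head-to-head 5–3.

Juniper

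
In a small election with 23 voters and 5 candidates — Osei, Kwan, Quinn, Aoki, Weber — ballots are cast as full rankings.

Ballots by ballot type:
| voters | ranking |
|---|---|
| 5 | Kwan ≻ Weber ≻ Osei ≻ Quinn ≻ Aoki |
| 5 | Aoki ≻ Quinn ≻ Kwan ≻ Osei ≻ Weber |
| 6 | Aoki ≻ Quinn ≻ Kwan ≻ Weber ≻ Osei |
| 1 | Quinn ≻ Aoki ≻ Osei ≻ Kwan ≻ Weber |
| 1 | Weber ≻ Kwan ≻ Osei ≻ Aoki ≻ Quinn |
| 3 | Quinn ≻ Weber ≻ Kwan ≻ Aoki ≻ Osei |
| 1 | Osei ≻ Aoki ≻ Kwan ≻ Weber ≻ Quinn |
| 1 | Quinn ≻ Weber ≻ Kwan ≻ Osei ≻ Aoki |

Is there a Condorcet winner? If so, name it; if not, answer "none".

Head-to-head results (23 voters):
Osei vs Kwan: 1+1 = 2 for Osei, 21 for Kwan — Kwan by 21–2.
Osei vs Quinn: Osei preferred on 5+1+1 = 7 ballots; Quinn wins 16–7.
Osei vs Aoki: Aoki, 15–8.
Osei vs Weber: Osei is ranked higher on 5+1+1 = 7 ballots, Weber on 16. Weber wins 16–7.
Kwan vs Quinn: Quinn wins 16–7.
Kwan vs Aoki: Aoki wins 13–10.
Kwan–Weber: Kwan 18–5.
Quinn vs Aoki: 10 to 13, Aoki.
Quinn vs Weber: Quinn wins 16–7.
Aoki vs Weber: Aoki is ranked higher on 5+6+1+1 = 13 ballots, Weber on 10. Aoki wins 13–10.
Aoki wins every pairwise contest, so Aoki is the Condorcet winner.

Aoki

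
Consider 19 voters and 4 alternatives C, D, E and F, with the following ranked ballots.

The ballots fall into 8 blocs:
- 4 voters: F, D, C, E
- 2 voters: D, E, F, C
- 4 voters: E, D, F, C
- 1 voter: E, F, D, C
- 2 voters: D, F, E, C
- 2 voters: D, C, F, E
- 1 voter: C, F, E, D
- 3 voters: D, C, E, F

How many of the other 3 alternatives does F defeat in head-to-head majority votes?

1

F against each rival (19 voters):
F vs C: 13 to 6, F.
F–D: D 13–6.
F vs E: F is ranked higher on 4+2+2+1 = 9 ballots, E on 10. E wins 10–9.
F beats C; loses to D, E — 1 pairwise win.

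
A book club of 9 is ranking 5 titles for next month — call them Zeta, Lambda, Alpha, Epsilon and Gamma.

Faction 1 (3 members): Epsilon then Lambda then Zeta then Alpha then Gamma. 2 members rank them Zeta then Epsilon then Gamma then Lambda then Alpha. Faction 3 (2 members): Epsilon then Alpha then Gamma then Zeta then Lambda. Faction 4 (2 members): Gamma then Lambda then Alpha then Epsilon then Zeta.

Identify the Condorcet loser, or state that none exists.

none

Pairwise majorities:
Zeta–Lambda: Lambda 5–4.
Zeta vs Alpha: Zeta preferred on 3+2 = 5 ballots; Zeta wins 5–4.
Zeta vs Epsilon: Epsilon, 7–2.
Zeta vs Gamma: 5 to 4, Zeta.
Lambda vs Alpha: Lambda, 7–2.
Lambda vs Epsilon: Lambda preferred on 2 ballots; Epsilon wins 7–2.
Lambda vs Gamma: Lambda preferred on 3 ballots; Gamma wins 6–3.
Alpha vs Epsilon: Epsilon, 7–2.
Alpha vs Gamma: Alpha preferred on 3+2 = 5 ballots; Alpha wins 5–4.
Epsilon vs Gamma: Epsilon is ranked higher on 3+2+2 = 7 ballots, Gamma on 2. Epsilon wins 7–2.
Every book wins at least one matchup (Zeta beats Alpha; Lambda beats Zeta; Alpha beats Gamma; Epsilon beats Zeta; Gamma beats Lambda), so there is no Condorcet loser.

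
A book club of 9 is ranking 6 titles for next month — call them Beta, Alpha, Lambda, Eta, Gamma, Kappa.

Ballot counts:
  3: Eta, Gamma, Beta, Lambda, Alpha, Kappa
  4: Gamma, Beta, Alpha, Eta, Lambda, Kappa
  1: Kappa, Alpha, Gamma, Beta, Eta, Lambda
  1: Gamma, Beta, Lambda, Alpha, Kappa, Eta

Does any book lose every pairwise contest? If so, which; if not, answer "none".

Kappa

Pairwise majorities:
Beta vs Alpha: 8 to 1, Beta.
Beta vs Lambda: Beta wins 9–0.
Beta vs Eta: 6 to 3, Beta.
Beta–Gamma: Gamma 9–0.
Beta vs Kappa: Beta wins 8–1.
Alpha vs Lambda: Alpha, 5–4.
Alpha vs Eta: Alpha, 6–3.
Alpha vs Gamma: 1 for Alpha, 8 for Gamma — Gamma by 8–1.
Alpha vs Kappa: Alpha, 8–1.
Lambda vs Eta: Eta wins 8–1.
Lambda vs Gamma: Gamma wins 9–0.
Lambda vs Kappa: Lambda preferred on 3+4+1 = 8 ballots; Lambda wins 8–1.
Eta vs Gamma: 3 for Eta, 6 for Gamma — Gamma by 6–3.
Eta vs Kappa: Eta preferred on 3+4 = 7 ballots; Eta wins 7–2.
Gamma vs Kappa: Gamma, 8–1.
Kappa is beaten in every head-to-head and is the Condorcet loser.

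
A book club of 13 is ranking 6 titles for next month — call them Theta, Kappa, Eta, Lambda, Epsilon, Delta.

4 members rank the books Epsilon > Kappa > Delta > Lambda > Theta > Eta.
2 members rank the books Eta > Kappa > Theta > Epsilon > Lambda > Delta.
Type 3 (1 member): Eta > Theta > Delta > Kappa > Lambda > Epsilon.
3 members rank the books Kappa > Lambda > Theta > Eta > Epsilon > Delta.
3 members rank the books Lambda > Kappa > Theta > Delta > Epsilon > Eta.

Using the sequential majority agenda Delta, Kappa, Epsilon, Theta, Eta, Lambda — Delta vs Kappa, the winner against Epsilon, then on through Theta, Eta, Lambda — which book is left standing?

Kappa

Round 1: Delta vs Kappa — 1–12, Kappa advances.
Round 2: Kappa vs Epsilon — 9–4, Kappa advances.
Round 3: Kappa vs Theta — 12–1, Kappa advances.
Round 4: Kappa vs Eta — 10–3, Kappa advances.
Round 5: Kappa vs Lambda — 10–3, Kappa advances.
Kappa survives the agenda.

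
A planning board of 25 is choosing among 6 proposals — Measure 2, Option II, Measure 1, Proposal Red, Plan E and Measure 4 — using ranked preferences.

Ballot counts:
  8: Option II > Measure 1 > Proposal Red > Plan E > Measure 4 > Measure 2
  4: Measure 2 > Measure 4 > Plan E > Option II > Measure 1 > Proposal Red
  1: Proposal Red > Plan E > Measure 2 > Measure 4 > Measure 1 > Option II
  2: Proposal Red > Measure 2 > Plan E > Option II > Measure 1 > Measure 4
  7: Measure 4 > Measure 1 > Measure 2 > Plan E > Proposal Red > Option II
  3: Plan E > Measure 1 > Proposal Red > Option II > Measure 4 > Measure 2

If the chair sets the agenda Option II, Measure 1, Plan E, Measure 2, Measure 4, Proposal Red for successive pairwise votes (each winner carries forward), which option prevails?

Round 1: Option II vs Measure 1 — 14–11, Option II advances.
Round 2: Option II vs Plan E — 8–17, Plan E advances.
Round 3: Plan E vs Measure 2 — 12–13, Measure 2 advances.
Round 4: Measure 2 vs Measure 4 — 7–18, Measure 4 advances.
Round 5: Measure 4 vs Proposal Red — 11–14, Proposal Red advances.
Proposal Red survives the agenda.

Proposal Red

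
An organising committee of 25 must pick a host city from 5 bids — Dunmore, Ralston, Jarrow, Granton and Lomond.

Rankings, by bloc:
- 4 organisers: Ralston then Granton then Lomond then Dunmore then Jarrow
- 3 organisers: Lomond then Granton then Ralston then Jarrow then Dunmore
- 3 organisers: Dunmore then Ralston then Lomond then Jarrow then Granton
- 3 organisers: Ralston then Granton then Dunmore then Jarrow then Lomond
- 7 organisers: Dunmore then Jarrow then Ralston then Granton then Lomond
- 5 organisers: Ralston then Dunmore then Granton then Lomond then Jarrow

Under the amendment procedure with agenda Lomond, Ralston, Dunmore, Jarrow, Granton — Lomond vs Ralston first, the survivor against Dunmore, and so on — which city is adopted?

Ralston

Round 1: Lomond vs Ralston — 3–22, Ralston advances.
Round 2: Ralston vs Dunmore — 15–10, Ralston advances.
Round 3: Ralston vs Jarrow — 18–7, Ralston advances.
Round 4: Ralston vs Granton — 22–3, Ralston advances.
The agenda winner is Ralston.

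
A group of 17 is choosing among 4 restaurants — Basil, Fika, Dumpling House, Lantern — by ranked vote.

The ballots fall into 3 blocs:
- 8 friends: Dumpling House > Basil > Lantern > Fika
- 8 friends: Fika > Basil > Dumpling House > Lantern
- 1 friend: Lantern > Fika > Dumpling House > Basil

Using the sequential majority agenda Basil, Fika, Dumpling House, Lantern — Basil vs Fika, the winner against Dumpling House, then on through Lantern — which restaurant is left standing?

Round 1: Basil vs Fika — 8–9, Fika advances.
Round 2: Fika vs Dumpling House — 9–8, Fika advances.
Round 3: Fika vs Lantern — 8–9, Lantern advances.
Lantern survives the agenda.

Lantern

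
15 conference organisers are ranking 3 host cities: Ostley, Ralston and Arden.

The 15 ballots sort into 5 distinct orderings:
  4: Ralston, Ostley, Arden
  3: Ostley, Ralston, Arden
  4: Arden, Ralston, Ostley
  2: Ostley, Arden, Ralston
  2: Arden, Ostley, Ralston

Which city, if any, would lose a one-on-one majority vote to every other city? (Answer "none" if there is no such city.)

Head-to-head results (15 organisers):
Ostley vs Ralston: 7 to 8, Ralston.
Ostley vs Arden: Ostley is ranked higher on 4+3+2 = 9 ballots, Arden on 6. Ostley wins 9–6.
Ralston vs Arden: 7 to 8, Arden.
Each city has at least one pairwise win (Ostley beats Arden; Ralston beats Ostley; Arden beats Ralston) — no Condorcet loser.

none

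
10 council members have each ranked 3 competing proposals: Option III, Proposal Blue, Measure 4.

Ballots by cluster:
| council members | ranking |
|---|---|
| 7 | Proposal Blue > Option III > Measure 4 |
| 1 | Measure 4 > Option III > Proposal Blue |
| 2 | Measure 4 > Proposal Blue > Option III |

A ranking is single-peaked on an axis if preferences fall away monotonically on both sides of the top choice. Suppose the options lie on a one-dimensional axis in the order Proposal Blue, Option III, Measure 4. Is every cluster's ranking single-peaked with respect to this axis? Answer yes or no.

Axis positions: Proposal Blue=1, Option III=2, Measure 4=3.
Cluster 1 (peak Proposal Blue at position 1): ranking walks positions 1-2-3, expanding outward from the peak — single-peaked.
Cluster 2 (peak Measure 4 at position 3): ranking walks positions 3-2-1, expanding outward from the peak — single-peaked.
Cluster 3: ranking walks positions 3-1-2; Proposal Blue is ranked above Option III even though Option III lies between Proposal Blue and the peak Measure 4 on the axis — preferences dip and rise again. Not single-peaked.
Cluster 3 violates single-peakedness, so the profile is not single-peaked on this axis.

no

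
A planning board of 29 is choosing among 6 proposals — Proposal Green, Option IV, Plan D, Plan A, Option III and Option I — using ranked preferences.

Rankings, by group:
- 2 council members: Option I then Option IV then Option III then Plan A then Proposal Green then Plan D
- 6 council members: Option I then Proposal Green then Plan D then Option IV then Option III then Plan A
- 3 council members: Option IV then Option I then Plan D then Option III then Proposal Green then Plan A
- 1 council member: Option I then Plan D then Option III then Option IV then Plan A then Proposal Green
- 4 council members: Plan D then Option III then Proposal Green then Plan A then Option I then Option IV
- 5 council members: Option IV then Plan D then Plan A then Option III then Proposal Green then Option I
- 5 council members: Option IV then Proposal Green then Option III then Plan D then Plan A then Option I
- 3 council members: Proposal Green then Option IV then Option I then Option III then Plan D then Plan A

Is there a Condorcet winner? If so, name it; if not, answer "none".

Head-to-head results (29 council members):
Proposal Green vs Option IV: Proposal Green preferred on 6+4+3 = 13 ballots; Option IV wins 16–13.
Proposal Green vs Plan D: Proposal Green is ranked higher on 2+6+5+3 = 16 ballots, Plan D on 13. Proposal Green wins 16–13.
Proposal Green vs Plan A: Proposal Green is ranked higher on 6+3+4+5+3 = 21 ballots, Plan A on 8. Proposal Green wins 21–8.
Proposal Green vs Option III: Proposal Green is ranked higher on 6+5+3 = 14 ballots, Option III on 15. Option III wins 15–14.
Proposal Green vs Option I: Proposal Green is ranked higher on 4+5+5+3 = 17 ballots, Option I on 12. Proposal Green wins 17–12.
Option IV vs Plan D: Option IV preferred on 2+3+5+5+3 = 18 ballots; Option IV wins 18–11.
Option IV vs Plan A: Option IV preferred on 25 ballots; Option IV wins 25–4.
Option IV vs Option III: 24 to 5, Option IV.
Option IV vs Option I: Option IV preferred on 3+5+5+3 = 16 ballots; Option IV wins 16–13.
Plan D vs Plan A: Plan D is ranked higher on 27 ballots, Plan A on 2. Plan D wins 27–2.
Plan D vs Option III: Plan D is ranked higher on 6+3+1+4+5 = 19 ballots, Option III on 10. Plan D wins 19–10.
Plan D vs Option I: 4+5+5 = 14 for Plan D, 15 for Option I — Option I by 15–14.
Plan A vs Option III: 5 for Plan A, 24 for Option III — Option III by 24–5.
Plan A vs Option I: Plan A is ranked higher on 4+5+5 = 14 ballots, Option I on 15. Option I wins 15–14.
Option III vs Option I: Option III preferred on 4+5+5 = 14 ballots; Option I wins 15–14.
Only Option IV has no losses; Option IV is the Condorcet winner.

Option IV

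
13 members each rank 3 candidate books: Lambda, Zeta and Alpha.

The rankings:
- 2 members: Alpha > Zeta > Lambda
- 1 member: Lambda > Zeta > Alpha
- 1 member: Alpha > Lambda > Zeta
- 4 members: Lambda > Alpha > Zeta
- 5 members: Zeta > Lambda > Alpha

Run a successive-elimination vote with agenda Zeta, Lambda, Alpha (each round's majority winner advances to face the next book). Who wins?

Alpha

Round 1: Zeta vs Lambda — 7–6, Zeta advances.
Round 2: Zeta vs Alpha — 6–7, Alpha advances.
Alpha survives the agenda.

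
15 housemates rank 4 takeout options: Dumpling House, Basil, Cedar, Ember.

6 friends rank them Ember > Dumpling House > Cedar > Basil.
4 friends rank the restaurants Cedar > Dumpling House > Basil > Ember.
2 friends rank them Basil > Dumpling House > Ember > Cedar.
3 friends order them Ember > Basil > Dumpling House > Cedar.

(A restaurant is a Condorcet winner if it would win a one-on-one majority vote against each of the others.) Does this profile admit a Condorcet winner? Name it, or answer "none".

Ember

Check each pair by majority over 15 ballots:
Dumpling House vs Basil: Dumpling House, 10–5.
Dumpling House vs Cedar: Dumpling House is ranked higher on 6+2+3 = 11 ballots, Cedar on 4. Dumpling House wins 11–4.
Dumpling House vs Ember: Ember, 9–6.
Basil vs Cedar: Basil is ranked higher on 2+3 = 5 ballots, Cedar on 10. Cedar wins 10–5.
Basil vs Ember: Ember, 9–6.
Cedar–Ember: Ember 11–4.
Ember beats each of Dumpling House, Basil, Cedar — Ember is the Condorcet winner.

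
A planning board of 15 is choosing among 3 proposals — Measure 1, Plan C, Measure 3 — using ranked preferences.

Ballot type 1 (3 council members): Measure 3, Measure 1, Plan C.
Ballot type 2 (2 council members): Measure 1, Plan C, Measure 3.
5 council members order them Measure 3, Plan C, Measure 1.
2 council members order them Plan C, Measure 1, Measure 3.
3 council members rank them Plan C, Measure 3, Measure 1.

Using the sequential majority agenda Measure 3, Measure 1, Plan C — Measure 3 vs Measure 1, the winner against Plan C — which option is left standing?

Measure 3

Round 1: Measure 3 vs Measure 1 — 11–4, Measure 3 advances.
Round 2: Measure 3 vs Plan C — 8–7, Measure 3 advances.
The agenda winner is Measure 3.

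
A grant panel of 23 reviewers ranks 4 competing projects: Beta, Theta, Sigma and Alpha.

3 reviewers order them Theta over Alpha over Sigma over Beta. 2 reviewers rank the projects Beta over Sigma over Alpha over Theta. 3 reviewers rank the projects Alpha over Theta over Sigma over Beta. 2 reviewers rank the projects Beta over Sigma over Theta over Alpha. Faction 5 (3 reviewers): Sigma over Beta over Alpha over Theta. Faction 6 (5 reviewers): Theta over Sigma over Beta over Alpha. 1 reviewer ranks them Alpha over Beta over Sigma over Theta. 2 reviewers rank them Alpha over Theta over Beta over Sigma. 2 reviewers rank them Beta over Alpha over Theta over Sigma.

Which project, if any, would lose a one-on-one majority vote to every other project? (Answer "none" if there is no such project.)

none

Pairwise majorities:
Beta vs Theta: 2+2+3+1+2 = 10 for Beta, 13 for Theta — Theta by 13–10.
Beta vs Sigma: Beta preferred on 2+2+1+2+2 = 9 ballots; Sigma wins 14–9.
Beta vs Alpha: Beta, 14–9.
Theta vs Sigma: Theta preferred on 3+3+5+2+2 = 15 ballots; Theta wins 15–8.
Theta–Alpha: Alpha 13–10.
Sigma vs Alpha: 12 to 11, Sigma.
Each project has at least one pairwise win (Beta beats Alpha; Theta beats Beta; Sigma beats Beta; Alpha beats Theta) — no Condorcet loser.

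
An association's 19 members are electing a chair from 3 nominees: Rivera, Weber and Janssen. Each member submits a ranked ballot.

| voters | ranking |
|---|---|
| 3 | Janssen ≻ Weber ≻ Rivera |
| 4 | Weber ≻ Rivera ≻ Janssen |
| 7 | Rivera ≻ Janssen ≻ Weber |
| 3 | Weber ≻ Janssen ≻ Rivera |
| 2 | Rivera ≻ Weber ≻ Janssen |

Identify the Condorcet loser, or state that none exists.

Pairwise majorities:
Rivera vs Weber: Rivera preferred on 7+2 = 9 ballots; Weber wins 10–9.
Rivera vs Janssen: Rivera, 13–6.
Weber vs Janssen: Janssen, 10–9.
Each candidate has at least one pairwise win (Rivera beats Janssen; Weber beats Rivera; Janssen beats Weber) — no Condorcet loser.

none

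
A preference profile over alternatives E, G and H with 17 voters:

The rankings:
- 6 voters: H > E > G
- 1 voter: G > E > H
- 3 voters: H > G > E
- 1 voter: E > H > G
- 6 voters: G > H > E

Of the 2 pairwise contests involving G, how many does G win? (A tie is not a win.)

1

G against each rival (17 voters):
G–E: G 10–7.
G vs H: G preferred on 1+6 = 7 ballots; H wins 10–7.
G beats E; loses to H — 1 pairwise win.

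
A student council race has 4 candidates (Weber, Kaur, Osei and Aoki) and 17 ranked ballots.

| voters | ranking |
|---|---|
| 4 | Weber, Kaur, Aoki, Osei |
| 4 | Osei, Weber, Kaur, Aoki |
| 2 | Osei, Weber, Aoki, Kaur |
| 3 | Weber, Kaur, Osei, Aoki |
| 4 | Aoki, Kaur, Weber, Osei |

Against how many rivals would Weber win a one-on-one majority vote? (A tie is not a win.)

3

Weber against each rival (17 voters):
Weber vs Kaur: Weber preferred on 4+4+2+3 = 13 ballots; Weber wins 13–4.
Weber vs Osei: Weber, 11–6.
Weber vs Aoki: Weber, 13–4.
Weber beats Kaur, Osei, Aoki — 3 pairwise wins.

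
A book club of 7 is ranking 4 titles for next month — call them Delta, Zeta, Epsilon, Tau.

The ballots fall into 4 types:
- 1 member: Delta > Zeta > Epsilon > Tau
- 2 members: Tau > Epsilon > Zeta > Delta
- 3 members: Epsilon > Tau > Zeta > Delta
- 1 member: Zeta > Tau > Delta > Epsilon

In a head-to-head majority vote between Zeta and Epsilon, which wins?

Epsilon

Ballots ranking Zeta above Epsilon: 1 + 1 = 2.
Ballots ranking Epsilon above Zeta: 7 − 2 = 5.
Epsilon wins the head-to-head 5–2.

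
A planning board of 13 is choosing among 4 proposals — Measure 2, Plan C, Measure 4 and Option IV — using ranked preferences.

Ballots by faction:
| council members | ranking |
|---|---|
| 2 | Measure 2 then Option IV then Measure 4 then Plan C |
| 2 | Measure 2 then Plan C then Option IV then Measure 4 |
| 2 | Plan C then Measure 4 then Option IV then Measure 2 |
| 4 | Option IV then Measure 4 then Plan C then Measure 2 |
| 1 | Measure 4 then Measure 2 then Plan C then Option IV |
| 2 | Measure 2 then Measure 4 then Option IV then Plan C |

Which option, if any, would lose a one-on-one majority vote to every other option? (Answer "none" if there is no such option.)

Plan C

Head-to-head results (13 council members):
Measure 2–Plan C: Measure 2 7–6.
Measure 2 vs Measure 4: 6 to 7, Measure 4.
Measure 2 vs Option IV: Measure 2 wins 7–6.
Plan C vs Measure 4: 4 to 9, Measure 4.
Plan C vs Option IV: Option IV wins 8–5.
Measure 4 vs Option IV: 5 to 8, Option IV.
Only Plan C has no wins; Plan C is the Condorcet loser.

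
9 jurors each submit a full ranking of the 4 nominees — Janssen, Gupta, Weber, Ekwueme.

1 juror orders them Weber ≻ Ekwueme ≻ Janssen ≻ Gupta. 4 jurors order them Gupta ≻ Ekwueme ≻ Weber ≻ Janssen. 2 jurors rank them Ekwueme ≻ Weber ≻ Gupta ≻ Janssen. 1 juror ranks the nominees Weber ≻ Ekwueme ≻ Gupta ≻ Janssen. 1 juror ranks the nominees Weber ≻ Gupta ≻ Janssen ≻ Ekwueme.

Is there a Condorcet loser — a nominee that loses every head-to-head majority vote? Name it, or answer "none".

Janssen

Pairwise majorities:
Janssen vs Gupta: Gupta wins 8–1.
Janssen vs Weber: Weber, 9–0.
Janssen–Ekwueme: Ekwueme 8–1.
Gupta vs Weber: 4 for Gupta, 5 for Weber — Weber by 5–4.
Gupta vs Ekwueme: Gupta is ranked higher on 4+1 = 5 ballots, Ekwueme on 4. Gupta wins 5–4.
Weber vs Ekwueme: 3 to 6, Ekwueme.
Janssen loses to every other nominee — it is the Condorcet loser.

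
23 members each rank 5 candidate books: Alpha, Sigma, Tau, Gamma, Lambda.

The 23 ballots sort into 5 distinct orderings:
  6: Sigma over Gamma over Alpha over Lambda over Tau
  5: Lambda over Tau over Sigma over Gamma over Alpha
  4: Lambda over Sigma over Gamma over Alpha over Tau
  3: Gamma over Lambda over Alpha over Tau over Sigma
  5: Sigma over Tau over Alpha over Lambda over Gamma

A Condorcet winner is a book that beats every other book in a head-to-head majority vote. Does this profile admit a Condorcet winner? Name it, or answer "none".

Head-to-head results (23 members):
Alpha vs Sigma: Sigma wins 20–3.
Alpha vs Tau: Alpha, 13–10.
Alpha vs Gamma: Gamma wins 18–5.
Alpha vs Lambda: Lambda, 12–11.
Sigma vs Tau: Sigma, 15–8.
Sigma–Gamma: Sigma 20–3.
Sigma–Lambda: Lambda 12–11.
Tau vs Gamma: Gamma wins 13–10.
Tau–Lambda: Lambda 18–5.
Gamma–Lambda: Lambda 14–9.
Lambda beats each of Alpha, Sigma, Tau, Gamma — Lambda is the Condorcet winner.

Lambda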